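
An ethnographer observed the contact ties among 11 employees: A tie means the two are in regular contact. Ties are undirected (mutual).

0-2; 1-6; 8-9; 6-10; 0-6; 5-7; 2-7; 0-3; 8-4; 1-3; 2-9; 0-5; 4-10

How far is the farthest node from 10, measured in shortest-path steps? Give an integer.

Distances from 10: 0:2, 1:2, 2:3, 3:3, 4:1, 5:3, 6:1, 7:4, 8:2, 9:3.
The largest is 4 (to 7), so the eccentricity of 10 is 4.

4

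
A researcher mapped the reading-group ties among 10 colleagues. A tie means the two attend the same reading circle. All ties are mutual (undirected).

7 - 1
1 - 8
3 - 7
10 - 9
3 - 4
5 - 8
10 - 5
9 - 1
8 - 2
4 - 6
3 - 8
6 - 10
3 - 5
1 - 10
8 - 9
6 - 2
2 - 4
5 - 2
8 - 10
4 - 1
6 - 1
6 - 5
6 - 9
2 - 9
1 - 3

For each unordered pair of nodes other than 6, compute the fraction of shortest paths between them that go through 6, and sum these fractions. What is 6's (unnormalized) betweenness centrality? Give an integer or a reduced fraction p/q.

97/42

Pairs whose geodesics pass through 6 — 10–2: 1/4; 10–4: 1/2; 7–2: 1/7; 2–1: 1/4; 4–5: 1/3; 4–9: 1/3; 5–1: 1/4; 5–9: 1/4.
All other pairs contribute 0.
Summing the contributions gives betweenness(6) = 97/42.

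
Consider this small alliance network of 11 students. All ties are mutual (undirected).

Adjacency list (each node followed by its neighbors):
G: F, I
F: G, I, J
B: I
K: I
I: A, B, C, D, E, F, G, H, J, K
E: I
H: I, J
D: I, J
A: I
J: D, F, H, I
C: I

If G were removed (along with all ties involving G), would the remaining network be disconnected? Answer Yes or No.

Even without G, every remaining node can still reach every other (the residual graph is connected), so G is not a cut vertex.

No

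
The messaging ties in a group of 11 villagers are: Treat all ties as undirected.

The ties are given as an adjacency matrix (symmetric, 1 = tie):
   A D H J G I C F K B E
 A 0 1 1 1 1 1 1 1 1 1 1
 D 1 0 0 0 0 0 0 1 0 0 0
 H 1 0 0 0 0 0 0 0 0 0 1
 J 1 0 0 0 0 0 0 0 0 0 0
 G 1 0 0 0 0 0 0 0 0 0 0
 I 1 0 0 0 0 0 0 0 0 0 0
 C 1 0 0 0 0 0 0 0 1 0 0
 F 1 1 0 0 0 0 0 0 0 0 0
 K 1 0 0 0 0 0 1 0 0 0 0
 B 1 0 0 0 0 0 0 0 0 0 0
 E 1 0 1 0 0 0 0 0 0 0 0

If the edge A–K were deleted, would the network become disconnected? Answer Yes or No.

No

Even without that edge, A still reaches K via A – C – K, so the network stays connected. Not a bridge.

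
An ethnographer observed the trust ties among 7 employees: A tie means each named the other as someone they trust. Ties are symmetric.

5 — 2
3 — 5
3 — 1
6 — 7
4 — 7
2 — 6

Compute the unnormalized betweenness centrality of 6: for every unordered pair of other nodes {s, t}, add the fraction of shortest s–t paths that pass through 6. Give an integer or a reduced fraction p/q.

8

Pairs whose geodesics pass through 6 — 7–2: 1; 7–3: 1; 7–1: 1; 7–5: 1; 4–2: 1; 4–3: 1; 4–1: 1; 4–5: 1.
All other pairs contribute 0.
Summing the contributions gives betweenness(6) = 8.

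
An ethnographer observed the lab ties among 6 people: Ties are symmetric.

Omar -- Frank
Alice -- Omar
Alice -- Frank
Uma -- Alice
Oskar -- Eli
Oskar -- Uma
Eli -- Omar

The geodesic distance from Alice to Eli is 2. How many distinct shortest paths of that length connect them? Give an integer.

1

The shortest distance is 2, and the only length-2 path is Alice–Omar–Eli. So there is exactly 1 shortest path.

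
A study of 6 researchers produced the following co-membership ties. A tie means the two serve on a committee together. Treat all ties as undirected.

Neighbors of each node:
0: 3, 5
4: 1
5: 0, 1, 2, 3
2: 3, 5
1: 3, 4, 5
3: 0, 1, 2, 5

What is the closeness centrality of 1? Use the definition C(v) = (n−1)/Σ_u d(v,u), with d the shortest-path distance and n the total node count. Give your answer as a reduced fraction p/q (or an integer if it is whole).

5/7

Distances from 1: 0:2, 2:2, 3:1, 4:1, 5:1. Sum = 7.
n = 6, so closeness = 5/7.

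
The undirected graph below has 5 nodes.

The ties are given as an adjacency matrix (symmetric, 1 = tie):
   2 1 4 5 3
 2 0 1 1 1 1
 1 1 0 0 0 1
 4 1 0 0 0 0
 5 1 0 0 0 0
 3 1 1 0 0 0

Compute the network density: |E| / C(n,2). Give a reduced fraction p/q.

1/2

There are 5 edges and 5 nodes, so the maximum possible is C(5,2) = 10.
Density = 5/10 = 1/2.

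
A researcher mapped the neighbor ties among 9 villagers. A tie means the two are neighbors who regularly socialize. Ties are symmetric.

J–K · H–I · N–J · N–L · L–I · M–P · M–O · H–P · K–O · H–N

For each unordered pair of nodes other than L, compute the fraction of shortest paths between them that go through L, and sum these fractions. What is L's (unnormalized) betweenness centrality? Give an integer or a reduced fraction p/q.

3/2

Pairs whose geodesics pass through L — K–I: 1/2; J–I: 1/2; N–I: 1/2.
All other pairs contribute 0.
Summing the contributions gives betweenness(L) = 3/2.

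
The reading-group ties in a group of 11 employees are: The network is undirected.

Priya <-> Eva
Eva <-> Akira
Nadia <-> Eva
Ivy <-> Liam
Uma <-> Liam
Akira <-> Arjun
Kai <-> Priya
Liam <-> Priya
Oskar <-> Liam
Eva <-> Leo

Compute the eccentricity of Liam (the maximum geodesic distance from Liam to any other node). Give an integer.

4

Distances from Liam: Akira:3, Arjun:4, Eva:2, Ivy:1, Kai:2, Leo:3, Nadia:3, Oskar:1, Priya:1, Uma:1.
The largest is 4 (to Arjun), so the eccentricity of Liam is 4.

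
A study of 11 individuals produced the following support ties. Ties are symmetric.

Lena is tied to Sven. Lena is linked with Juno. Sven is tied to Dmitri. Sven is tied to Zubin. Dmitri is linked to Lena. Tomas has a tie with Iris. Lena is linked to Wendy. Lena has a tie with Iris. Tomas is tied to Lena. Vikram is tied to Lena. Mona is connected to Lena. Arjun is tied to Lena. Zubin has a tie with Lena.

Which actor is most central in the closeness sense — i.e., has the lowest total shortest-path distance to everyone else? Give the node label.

Lena

Farness (sum of distances to all others) for each node — Arjun:19, Dmitri:18, Iris:18, Juno:19, Lena:10, Mona:19, Sven:17, Tomas:18, Vikram:19, Wendy:19, Zubin:18.
The smallest farness is 10, for Lena, so Lena has the highest closeness.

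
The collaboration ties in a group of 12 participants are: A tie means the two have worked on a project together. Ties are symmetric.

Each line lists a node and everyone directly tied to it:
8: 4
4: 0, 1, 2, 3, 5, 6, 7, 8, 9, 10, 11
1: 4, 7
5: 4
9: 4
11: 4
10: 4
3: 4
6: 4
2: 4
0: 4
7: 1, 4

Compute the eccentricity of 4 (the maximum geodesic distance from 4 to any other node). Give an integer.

Distances from 4: 0:1, 1:1, 2:1, 3:1, 5:1, 6:1, 7:1, 8:1, 9:1, 10:1, 11:1.
The largest is 1 (to 0, 1, 5, 10, 6, 7, 9, 11, 8, 2, and 3), so the eccentricity of 4 is 1.

1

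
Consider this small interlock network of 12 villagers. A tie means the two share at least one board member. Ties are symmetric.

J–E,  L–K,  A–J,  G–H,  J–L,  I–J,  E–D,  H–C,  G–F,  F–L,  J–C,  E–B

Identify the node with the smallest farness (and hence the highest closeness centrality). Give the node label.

Farness (sum of distances to all others) for each node — A:28, B:34, C:24, D:34, E:24, F:28, G:34, H:30, I:28, J:18, K:32, L:22.
The smallest farness is 18, for J, so J has the highest closeness.

J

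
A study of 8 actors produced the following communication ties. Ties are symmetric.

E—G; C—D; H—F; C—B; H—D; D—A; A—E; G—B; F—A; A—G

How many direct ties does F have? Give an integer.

F is directly tied to A and H. That is 2 neighbors, so the degree of F is 2.

2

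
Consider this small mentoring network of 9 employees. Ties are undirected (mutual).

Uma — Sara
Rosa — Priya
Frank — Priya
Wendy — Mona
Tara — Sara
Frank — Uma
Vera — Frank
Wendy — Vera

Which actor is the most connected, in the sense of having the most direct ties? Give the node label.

Degrees — Frank:3, Mona:1, Priya:2, Rosa:1, Sara:2, Tara:1, Uma:2, Vera:2, Wendy:2.
The maximum is 3, attained only by Frank.

Frank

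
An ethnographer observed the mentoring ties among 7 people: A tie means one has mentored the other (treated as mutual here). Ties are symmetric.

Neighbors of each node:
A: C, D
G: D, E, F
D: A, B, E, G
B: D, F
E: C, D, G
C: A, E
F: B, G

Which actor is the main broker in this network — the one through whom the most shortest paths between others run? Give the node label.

D

Unnormalized betweenness of each node: A:1, B:1, C:1/2, D:6, E:3, F:1/2, G:3.
D has the largest value, 6, making it the main broker — the node through which the most shortest paths run.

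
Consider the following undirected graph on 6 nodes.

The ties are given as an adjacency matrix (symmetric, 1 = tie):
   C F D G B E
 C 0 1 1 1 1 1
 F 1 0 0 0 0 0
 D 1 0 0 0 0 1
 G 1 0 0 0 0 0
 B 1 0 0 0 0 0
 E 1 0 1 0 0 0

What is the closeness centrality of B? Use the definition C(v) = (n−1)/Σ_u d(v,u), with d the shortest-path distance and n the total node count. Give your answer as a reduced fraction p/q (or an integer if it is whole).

Distances from B: C:1, D:2, E:2, F:2, G:2. Sum = 9.
n = 6, so closeness = 5/9.

5/9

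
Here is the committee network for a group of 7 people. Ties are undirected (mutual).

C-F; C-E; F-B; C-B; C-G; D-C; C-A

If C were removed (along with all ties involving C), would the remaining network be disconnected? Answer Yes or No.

Removing C leaves {E} with no path to {B and F}, so the network splits into 5 components. C is a cut vertex.

Yes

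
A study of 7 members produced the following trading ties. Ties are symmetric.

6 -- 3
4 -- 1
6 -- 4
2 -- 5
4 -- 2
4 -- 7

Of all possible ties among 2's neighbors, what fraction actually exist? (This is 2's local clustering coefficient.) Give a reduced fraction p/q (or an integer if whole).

2's neighbors: 4 and 5 (k = 2).
Possible neighbor pairs: C(2,2) = 1. Edges among them: none → e = 0.
Clustering(2) = 0/1.

0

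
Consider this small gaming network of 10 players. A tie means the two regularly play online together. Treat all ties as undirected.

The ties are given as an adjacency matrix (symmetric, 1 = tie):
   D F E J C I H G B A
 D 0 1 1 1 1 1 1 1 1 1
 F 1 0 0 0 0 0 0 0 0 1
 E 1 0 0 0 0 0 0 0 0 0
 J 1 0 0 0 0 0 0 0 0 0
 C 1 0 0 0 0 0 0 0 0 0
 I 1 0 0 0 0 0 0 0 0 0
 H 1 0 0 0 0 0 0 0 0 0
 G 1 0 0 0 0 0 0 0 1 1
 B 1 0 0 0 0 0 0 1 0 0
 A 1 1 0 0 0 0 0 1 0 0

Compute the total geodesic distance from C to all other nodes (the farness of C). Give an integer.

17

Distances from C: A:2, B:2, D:1, E:2, F:2, G:2, H:2, I:2, J:2.
Sum = 2 + 2 + 1 + 2 + 2 + 2 + 2 + 2 + 2 = 17.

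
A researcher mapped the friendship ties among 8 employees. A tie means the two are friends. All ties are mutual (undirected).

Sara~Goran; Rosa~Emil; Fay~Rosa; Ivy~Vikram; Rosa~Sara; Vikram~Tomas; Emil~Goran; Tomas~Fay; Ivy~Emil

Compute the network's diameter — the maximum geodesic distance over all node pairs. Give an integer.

4

Eccentricity of each node (its greatest distance to any other): Emil:3, Fay:3, Goran:4, Ivy:3, Rosa:3, Sara:4, Tomas:4, Vikram:4.
The maximum eccentricity is 4, realized for instance by the pair Tomas–Goran via Tomas – Vikram – Ivy – Emil – Goran. So the diameter is 4.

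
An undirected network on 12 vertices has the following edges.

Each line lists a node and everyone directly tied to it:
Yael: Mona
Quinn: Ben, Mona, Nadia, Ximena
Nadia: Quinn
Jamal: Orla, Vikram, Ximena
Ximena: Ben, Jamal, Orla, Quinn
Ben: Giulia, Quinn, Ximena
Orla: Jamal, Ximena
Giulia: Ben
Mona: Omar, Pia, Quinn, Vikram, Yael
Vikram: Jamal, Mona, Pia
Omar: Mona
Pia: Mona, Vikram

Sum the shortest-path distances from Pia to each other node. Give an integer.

Distances from Pia: Ben:3, Giulia:4, Jamal:2, Mona:1, Nadia:3, Omar:2, Orla:3, Quinn:2, Vikram:1, Ximena:3, Yael:2.
Sum = 3 + 4 + 2 + 1 + 3 + 2 + 3 + 2 + 1 + 3 + 2 = 26.

26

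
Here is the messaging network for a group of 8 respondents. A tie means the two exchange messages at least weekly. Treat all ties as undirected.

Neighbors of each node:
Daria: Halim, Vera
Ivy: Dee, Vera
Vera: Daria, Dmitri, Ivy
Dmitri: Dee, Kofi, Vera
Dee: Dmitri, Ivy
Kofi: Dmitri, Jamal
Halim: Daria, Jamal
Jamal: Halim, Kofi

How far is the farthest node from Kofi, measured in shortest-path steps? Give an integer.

Distances from Kofi: Daria:3, Dee:2, Dmitri:1, Halim:2, Ivy:3, Jamal:1, Vera:2.
The largest is 3 (to Daria and Ivy), so the eccentricity of Kofi is 3.

3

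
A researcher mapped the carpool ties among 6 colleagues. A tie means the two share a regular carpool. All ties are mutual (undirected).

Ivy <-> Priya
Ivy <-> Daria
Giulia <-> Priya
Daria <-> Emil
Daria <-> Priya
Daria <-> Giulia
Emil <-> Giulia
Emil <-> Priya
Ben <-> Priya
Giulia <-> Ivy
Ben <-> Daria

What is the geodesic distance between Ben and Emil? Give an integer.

2

One shortest route is Ben – Priya – Emil, which uses 2 edges, and Ben and Emil are not directly tied, so nothing shorter exists. So d(Ben,Emil) = 2.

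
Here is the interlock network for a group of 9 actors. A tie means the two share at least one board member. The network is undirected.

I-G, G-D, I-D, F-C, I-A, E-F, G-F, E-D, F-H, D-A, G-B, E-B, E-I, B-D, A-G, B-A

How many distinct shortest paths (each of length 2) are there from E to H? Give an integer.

1

The shortest distance is 2, and the only length-2 path is E–F–H. So there is exactly 1 shortest path.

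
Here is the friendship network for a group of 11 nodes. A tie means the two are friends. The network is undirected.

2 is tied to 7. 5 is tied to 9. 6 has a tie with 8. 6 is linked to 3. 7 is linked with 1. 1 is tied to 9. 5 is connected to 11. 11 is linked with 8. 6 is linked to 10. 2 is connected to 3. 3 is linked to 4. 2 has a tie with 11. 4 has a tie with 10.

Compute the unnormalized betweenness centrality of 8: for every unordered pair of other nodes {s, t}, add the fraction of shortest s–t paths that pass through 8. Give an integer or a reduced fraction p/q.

Pairs whose geodesics pass through 8 — 5–10: 1; 5–6: 1; 9–10: 1; 9–6: 1; 10–11: 1; 6–11: 1.
All other pairs contribute 0.
Summing the contributions gives betweenness(8) = 6.

6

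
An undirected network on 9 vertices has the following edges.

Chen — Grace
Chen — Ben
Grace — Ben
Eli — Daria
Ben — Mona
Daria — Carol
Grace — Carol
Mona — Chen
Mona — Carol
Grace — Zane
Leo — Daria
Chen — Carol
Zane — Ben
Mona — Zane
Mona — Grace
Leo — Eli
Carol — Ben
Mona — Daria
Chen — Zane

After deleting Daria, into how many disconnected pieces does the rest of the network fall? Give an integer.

2

Without Daria, the remaining ties split the others into: {Ben, Carol, Chen, Grace, Mona, Zane}; {Eli, Leo}.
That's 2 separate components.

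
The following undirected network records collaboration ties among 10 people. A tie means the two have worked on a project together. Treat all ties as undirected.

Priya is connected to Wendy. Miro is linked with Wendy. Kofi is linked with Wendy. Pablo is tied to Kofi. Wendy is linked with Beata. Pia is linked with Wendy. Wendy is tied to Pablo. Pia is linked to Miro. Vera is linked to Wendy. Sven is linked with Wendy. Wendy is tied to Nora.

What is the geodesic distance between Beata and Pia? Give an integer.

2

One shortest route is Beata – Wendy – Pia, which uses 2 edges, and Beata and Pia are not directly tied, so nothing shorter exists. So d(Beata,Pia) = 2.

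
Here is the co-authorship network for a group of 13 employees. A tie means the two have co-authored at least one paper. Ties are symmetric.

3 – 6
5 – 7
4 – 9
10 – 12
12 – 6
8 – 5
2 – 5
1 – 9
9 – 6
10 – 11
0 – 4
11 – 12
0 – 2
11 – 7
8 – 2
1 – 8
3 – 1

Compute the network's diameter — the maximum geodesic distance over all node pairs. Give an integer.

Eccentricity of each node (its greatest distance to any other): 0:5, 1:4, 2:4, 3:4, 4:4, 5:4, 6:4, 7:4, 8:4, 9:4, 10:5, 11:4, 12:4.
The maximum eccentricity is 5, realized for instance by the pair 0–10 via 0 – 4 – 9 – 6 – 12 – 10. So the diameter is 5.

5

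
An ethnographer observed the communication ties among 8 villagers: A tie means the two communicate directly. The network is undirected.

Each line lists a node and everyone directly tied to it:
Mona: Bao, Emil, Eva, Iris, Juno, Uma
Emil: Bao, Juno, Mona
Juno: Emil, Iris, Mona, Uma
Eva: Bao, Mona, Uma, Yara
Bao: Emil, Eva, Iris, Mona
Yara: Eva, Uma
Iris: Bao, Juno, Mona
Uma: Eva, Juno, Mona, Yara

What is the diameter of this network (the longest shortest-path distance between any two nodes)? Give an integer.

3

Eccentricity of each node (its greatest distance to any other): Bao:2, Emil:3, Eva:2, Iris:3, Juno:2, Mona:2, Uma:2, Yara:3.
The maximum eccentricity is 3, realized for instance by the pair Emil–Yara via Emil – Mona – Uma – Yara. So the diameter is 3.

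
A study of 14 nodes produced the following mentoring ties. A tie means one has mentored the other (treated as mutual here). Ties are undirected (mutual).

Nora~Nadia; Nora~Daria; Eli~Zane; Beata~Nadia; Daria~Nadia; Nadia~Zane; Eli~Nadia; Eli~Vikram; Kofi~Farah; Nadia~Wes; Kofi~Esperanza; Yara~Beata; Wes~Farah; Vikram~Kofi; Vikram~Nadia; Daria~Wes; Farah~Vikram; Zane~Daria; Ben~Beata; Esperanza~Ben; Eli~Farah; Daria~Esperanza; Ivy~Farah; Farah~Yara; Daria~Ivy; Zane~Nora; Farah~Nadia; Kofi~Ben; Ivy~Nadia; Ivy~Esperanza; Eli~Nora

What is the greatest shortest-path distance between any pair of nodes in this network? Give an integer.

3

Eccentricity of each node (its greatest distance to any other): Beata:2, Ben:3, Daria:3, Eli:3, Esperanza:3, Farah:2, Ivy:2, Kofi:3, Nadia:2, Nora:3, Vikram:2, Wes:3, Yara:3, Zane:3.
The maximum eccentricity is 3, realized for instance by the pair Daria–Yara via Daria – Ivy – Farah – Yara. So the diameter is 3.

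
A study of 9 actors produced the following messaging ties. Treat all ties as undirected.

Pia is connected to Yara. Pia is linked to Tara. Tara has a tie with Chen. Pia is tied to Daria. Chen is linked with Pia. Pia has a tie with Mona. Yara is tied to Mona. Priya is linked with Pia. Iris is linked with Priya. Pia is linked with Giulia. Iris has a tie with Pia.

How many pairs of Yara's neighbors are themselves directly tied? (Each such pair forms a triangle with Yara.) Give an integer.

1

Yara's neighbors: Mona and Pia.
Neighbor pairs that are themselves tied: Yara–Mona–Pia. Each forms one triangle with Yara, for 1 in total.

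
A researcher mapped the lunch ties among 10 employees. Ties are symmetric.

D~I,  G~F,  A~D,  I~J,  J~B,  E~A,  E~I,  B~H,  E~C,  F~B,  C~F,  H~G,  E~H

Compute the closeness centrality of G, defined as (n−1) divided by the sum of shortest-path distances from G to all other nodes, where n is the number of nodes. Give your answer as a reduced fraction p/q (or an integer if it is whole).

Distances from G: A:3, B:2, C:2, D:4, E:2, F:1, H:1, I:3, J:3. Sum = 21.
n = 10, so closeness = 9/21 = 3/7.

3/7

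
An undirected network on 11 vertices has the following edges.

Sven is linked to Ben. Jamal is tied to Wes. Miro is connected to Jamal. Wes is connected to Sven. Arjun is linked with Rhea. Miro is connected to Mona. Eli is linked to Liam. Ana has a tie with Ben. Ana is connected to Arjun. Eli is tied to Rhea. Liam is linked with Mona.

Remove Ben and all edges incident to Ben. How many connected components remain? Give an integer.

1

Ben's neighbors (Ana and Sven) remain reachable from one another through other ties, so the rest of the network stays in one piece.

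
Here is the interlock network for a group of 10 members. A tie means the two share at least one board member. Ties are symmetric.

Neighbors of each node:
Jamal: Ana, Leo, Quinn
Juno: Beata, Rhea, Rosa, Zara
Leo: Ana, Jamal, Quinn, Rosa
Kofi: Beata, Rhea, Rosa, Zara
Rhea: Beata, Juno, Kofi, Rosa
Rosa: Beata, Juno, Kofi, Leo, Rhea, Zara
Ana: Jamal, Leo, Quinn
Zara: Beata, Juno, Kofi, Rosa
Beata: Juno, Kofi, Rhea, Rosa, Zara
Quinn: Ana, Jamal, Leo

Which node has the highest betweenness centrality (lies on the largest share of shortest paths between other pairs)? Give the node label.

Unnormalized betweenness of each node: Ana:0, Beata:1/2, Jamal:0, Juno:1/4, Kofi:1/4, Leo:18, Quinn:0, Rhea:1/4, Rosa:41/2, Zara:1/4.
Rosa has the largest value, 41/2, making it the main broker — the node through which the most shortest paths run.

Rosa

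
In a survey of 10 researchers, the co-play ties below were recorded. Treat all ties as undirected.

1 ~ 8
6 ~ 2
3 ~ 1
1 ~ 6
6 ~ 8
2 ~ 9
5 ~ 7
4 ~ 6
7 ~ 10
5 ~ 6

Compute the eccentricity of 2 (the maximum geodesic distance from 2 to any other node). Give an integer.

Distances from 2: 1:2, 3:3, 4:2, 5:2, 6:1, 7:3, 8:2, 9:1, 10:4.
The largest is 4 (to 10), so the eccentricity of 2 is 4.

4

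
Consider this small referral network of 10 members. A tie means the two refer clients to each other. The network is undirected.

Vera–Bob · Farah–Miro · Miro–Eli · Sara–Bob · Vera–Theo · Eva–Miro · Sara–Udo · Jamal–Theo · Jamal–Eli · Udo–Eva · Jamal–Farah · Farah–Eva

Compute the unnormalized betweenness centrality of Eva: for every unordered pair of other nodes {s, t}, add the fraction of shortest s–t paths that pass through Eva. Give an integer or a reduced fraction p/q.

Pairs whose geodesics pass through Eva — Jamal–Sara: 1/2; Jamal–Udo: 1; Theo–Udo: 1/2; Bob–Farah: 1/2; Bob–Miro: 1; Sara–Farah: 1; Sara–Miro: 1; Sara–Eli: 1; Udo–Farah: 1; Udo–Miro: 1; Udo–Eli: 1.
All other pairs contribute 0.
Summing the contributions gives betweenness(Eva) = 19/2.

19/2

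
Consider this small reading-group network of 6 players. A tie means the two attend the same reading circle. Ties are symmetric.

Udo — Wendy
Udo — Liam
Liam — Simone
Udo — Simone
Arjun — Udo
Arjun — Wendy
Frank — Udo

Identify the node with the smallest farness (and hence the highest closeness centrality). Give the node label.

Udo

Farness (sum of distances to all others) for each node — Arjun:8, Frank:9, Liam:8, Simone:8, Udo:5, Wendy:8.
The smallest farness is 5, for Udo, so Udo has the highest closeness.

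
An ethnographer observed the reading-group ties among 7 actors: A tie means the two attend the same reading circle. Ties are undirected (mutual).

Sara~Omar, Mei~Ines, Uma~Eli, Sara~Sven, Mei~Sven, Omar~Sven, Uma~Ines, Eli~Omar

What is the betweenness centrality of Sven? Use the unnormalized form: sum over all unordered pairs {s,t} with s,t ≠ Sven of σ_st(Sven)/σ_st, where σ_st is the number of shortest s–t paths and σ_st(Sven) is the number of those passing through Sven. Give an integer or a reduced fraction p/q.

4

Pairs whose geodesics pass through Sven — Ines–Sara: 1; Ines–Omar: 1/2; Mei–Sara: 1; Mei–Omar: 1; Mei–Eli: 1/2.
All other pairs contribute 0.
Summing the contributions gives betweenness(Sven) = 4.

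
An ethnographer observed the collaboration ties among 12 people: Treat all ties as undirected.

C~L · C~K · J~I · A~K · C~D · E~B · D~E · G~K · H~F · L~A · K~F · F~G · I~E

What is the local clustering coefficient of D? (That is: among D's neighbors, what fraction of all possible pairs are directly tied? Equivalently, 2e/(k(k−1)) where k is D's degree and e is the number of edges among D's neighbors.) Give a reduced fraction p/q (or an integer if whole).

0

D's neighbors: C and E (k = 2).
Possible neighbor pairs: C(2,2) = 1. Edges among them: none → e = 0.
Clustering(D) = 0/1.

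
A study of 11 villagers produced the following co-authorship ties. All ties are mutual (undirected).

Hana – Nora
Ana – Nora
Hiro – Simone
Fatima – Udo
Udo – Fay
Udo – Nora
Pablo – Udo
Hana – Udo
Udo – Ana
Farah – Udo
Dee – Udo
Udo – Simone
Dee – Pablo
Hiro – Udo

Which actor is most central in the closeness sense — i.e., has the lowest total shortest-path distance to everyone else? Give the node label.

Farness (sum of distances to all others) for each node — Ana:18, Dee:18, Farah:19, Fatima:19, Fay:19, Hana:18, Hiro:18, Nora:17, Pablo:18, Simone:18, Udo:10.
The smallest farness is 10, for Udo, so Udo has the highest closeness.

Udo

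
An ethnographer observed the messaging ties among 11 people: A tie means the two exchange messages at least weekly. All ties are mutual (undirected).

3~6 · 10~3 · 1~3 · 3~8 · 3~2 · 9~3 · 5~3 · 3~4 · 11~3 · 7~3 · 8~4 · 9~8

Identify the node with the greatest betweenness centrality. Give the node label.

3

Unnormalized betweenness of each node: 1:0, 2:0, 3:85/2, 4:0, 5:0, 6:0, 7:0, 8:1/2, 9:0, 10:0, 11:0.
3 has the largest value, 85/2, making it the main broker — the node through which the most shortest paths run.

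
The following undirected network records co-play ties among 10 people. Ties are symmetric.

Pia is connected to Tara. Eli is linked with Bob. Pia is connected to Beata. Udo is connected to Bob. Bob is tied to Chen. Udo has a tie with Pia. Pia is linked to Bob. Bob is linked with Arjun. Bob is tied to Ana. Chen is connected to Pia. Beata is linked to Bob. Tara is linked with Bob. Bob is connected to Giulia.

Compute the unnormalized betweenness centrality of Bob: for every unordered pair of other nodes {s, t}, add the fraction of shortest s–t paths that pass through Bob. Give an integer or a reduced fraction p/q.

Pairs whose geodesics pass through Bob — Pia–Arjun: 1; Pia–Giulia: 1; Pia–Ana: 1; Pia–Eli: 1; Beata–Udo: 1/2; Beata–Arjun: 1; Beata–Giulia: 1; Beata–Ana: 1; Beata–Eli: 1; Beata–Chen: 1/2; Beata–Tara: 1/2; Udo–Arjun: 1; Udo–Giulia: 1; Udo–Ana: 1 … (+18 more pairs).
All other pairs contribute 0.
Summing the contributions gives betweenness(Bob) = 29.

29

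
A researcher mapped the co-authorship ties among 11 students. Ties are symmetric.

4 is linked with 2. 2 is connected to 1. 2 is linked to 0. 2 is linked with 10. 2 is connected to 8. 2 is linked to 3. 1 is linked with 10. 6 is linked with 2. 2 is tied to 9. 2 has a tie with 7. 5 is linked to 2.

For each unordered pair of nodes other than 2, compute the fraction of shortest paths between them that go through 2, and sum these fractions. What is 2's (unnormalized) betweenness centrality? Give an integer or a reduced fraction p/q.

44

Pairs whose geodesics pass through 2 — 0–6: 1; 0–8: 1; 0–5: 1; 0–1: 1; 0–10: 1; 0–3: 1; 0–9: 1; 0–4: 1; 0–7: 1; 6–8: 1; 6–5: 1; 6–1: 1; 6–10: 1; 6–3: 1 … (+30 more pairs).
All other pairs contribute 0.
Summing the contributions gives betweenness(2) = 44.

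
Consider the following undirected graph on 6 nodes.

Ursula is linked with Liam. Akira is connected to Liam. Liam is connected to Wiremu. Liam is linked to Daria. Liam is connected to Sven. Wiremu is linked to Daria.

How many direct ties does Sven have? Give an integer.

1

Sven is directly tied to Liam. That is 1 neighbor, so the degree of Sven is 1.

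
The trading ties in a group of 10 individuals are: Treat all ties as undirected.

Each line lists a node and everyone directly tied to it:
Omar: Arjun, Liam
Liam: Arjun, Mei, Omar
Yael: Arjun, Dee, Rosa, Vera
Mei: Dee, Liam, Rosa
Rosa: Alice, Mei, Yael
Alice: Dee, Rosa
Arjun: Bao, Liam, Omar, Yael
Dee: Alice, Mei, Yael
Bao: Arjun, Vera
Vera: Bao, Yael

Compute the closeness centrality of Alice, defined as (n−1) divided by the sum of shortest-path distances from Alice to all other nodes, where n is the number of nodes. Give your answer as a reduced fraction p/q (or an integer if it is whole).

Distances from Alice: Arjun:3, Bao:4, Dee:1, Liam:3, Mei:2, Omar:4, Rosa:1, Vera:3, Yael:2. Sum = 23.
n = 10, so closeness = 9/23.

9/23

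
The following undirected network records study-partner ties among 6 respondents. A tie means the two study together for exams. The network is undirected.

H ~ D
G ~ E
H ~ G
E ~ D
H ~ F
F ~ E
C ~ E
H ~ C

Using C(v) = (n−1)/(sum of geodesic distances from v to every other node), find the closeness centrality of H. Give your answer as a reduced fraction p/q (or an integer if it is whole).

5/6

Distances from H: C:1, D:1, E:2, F:1, G:1. Sum = 6.
n = 6, so closeness = 5/6.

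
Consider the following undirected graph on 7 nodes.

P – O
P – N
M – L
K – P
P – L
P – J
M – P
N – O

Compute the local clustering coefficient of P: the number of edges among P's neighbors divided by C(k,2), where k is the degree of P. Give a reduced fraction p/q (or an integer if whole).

2/15

P's neighbors: J, K, L, M, N, and O (k = 6).
Possible neighbor pairs: C(6,2) = 15. Edges among them: L–M, N–O → e = 2.
Clustering(P) = 2/15.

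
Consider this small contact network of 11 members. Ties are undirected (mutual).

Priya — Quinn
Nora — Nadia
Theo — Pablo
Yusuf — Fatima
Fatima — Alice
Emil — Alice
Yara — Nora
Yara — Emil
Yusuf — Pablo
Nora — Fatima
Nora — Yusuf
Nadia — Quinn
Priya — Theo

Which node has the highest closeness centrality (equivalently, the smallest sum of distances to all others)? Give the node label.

Nora

Farness (sum of distances to all others) for each node — Alice:27, Emil:30, Fatima:21, Nadia:22, Nora:18, Pablo:24, Priya:30, Quinn:26, Theo:28, Yara:24, Yusuf:20.
The smallest farness is 18, for Nora, so Nora has the highest closeness.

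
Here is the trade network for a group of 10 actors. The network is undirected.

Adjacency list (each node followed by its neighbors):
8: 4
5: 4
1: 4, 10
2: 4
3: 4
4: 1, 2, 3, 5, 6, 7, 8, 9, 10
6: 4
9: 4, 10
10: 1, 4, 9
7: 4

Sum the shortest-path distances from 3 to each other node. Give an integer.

Distances from 3: 1:2, 2:2, 4:1, 5:2, 6:2, 7:2, 8:2, 9:2, 10:2.
Sum = 2 + 2 + 1 + 2 + 2 + 2 + 2 + 2 + 2 = 17.

17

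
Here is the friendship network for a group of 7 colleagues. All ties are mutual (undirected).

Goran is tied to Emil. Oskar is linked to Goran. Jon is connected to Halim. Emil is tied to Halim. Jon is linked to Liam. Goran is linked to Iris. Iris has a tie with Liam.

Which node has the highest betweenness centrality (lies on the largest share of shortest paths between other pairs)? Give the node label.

Goran

Unnormalized betweenness of each node: Emil:7/2, Goran:7, Halim:5/2, Iris:7/2, Jon:2, Liam:5/2, Oskar:0.
Goran has the largest value, 7, making it the main broker — the node through which the most shortest paths run.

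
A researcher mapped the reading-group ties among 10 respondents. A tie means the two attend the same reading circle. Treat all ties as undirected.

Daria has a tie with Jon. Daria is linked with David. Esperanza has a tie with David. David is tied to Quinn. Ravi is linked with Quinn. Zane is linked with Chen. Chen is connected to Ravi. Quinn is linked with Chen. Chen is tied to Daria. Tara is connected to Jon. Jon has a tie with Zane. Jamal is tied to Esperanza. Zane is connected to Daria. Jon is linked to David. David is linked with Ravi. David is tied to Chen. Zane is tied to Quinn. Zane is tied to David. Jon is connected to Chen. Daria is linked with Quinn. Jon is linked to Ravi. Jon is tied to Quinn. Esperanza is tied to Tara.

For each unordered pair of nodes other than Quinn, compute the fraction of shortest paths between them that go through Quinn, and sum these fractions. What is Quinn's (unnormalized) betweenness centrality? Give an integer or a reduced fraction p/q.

Pairs whose geodesics pass through Quinn — Zane–Ravi: 1/4; Daria–Ravi: 1/4.
All other pairs contribute 0.
Summing the contributions gives betweenness(Quinn) = 1/2.

1/2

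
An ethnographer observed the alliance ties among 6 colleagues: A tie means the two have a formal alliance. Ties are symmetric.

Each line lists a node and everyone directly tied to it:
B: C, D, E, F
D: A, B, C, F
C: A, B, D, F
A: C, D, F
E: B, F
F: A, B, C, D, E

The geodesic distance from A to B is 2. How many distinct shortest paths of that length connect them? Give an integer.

3

The shortest distance is 2. The length-2 paths are: A–D–B; A–F–B; A–C–B.
That gives 3 distinct shortest paths.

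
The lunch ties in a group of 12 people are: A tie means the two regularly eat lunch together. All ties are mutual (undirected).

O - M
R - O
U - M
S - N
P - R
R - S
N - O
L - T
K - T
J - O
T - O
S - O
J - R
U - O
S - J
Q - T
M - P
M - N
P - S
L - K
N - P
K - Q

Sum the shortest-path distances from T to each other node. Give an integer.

Distances from T: J:2, K:1, L:1, M:2, N:2, O:1, P:3, Q:1, R:2, S:2, U:2.
Sum = 2 + 1 + 1 + 2 + 2 + 1 + 3 + 1 + 2 + 2 + 2 = 19.

19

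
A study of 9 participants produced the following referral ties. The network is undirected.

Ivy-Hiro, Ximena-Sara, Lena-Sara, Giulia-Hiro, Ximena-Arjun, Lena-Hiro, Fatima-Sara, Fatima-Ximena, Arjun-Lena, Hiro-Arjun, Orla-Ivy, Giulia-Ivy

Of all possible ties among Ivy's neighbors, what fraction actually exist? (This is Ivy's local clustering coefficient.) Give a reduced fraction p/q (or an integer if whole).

1/3

Ivy's neighbors: Giulia, Hiro, and Orla (k = 3).
Possible neighbor pairs: C(3,2) = 3. Edges among them: Giulia–Hiro → e = 1.
Clustering(Ivy) = 1/3.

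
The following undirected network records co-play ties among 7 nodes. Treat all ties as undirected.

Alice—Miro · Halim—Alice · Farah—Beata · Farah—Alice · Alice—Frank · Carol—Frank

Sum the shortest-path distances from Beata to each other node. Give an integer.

Distances from Beata: Alice:2, Carol:4, Farah:1, Frank:3, Halim:3, Miro:3.
Sum = 2 + 4 + 1 + 3 + 3 + 3 = 16.

16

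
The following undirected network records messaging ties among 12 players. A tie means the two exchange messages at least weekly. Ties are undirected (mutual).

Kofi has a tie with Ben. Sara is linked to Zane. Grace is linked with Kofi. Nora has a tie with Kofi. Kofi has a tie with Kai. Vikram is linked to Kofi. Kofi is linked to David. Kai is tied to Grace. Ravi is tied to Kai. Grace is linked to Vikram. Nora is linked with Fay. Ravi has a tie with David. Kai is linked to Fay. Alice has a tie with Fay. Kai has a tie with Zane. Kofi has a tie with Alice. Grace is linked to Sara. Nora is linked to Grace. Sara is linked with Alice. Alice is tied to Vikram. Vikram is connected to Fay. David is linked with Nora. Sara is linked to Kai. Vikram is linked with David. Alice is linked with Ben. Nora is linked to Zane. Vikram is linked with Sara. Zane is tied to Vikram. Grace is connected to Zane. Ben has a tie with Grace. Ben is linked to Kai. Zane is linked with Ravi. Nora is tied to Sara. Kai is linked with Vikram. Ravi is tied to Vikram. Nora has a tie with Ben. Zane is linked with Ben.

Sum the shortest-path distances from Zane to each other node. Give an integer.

15

Distances from Zane: Alice:2, Ben:1, David:2, Fay:2, Grace:1, Kai:1, Kofi:2, Nora:1, Ravi:1, Sara:1, Vikram:1.
Sum = 2 + 1 + 2 + 2 + 1 + 1 + 2 + 1 + 1 + 1 + 1 = 15.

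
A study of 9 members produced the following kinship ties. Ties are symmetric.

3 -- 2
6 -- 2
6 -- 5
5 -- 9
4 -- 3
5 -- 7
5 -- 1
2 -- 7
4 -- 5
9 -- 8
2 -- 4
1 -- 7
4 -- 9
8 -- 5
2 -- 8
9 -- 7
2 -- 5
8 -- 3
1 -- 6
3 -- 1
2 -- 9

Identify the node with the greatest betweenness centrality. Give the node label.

Unnormalized betweenness of each node: 1:19/12, 2:13/3, 3:3/2, 4:7/12, 5:9/2, 6:1/4, 7:3/4, 8:7/12, 9:11/12.
5 has the largest value, 9/2, making it the main broker — the node through which the most shortest paths run.

5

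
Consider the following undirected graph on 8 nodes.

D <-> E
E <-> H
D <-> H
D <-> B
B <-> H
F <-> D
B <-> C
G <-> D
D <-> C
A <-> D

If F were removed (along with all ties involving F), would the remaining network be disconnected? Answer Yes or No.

No

Even without F, every remaining node can still reach every other (the residual graph is connected), so F is not a cut vertex.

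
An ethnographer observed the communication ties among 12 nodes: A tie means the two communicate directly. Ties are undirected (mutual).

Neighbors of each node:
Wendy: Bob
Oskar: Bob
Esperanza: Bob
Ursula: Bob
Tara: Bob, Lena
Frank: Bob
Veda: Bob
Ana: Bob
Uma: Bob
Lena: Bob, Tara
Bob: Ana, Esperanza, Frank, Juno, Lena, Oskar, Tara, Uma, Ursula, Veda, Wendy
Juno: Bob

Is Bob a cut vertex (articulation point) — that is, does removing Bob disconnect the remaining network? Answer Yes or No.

Removing Bob leaves {Juno} with no path to {Oskar}, so the network splits into 10 components. Bob is a cut vertex.

Yes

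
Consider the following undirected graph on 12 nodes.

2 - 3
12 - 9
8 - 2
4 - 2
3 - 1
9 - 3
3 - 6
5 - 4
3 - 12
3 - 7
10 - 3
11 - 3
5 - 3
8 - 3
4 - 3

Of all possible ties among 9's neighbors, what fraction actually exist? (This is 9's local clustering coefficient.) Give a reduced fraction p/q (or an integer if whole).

9's neighbors: 3 and 12 (k = 2).
Possible neighbor pairs: C(2,2) = 1. Edges among them: 3–12 → e = 1.
Clustering(9) = 1/1.

1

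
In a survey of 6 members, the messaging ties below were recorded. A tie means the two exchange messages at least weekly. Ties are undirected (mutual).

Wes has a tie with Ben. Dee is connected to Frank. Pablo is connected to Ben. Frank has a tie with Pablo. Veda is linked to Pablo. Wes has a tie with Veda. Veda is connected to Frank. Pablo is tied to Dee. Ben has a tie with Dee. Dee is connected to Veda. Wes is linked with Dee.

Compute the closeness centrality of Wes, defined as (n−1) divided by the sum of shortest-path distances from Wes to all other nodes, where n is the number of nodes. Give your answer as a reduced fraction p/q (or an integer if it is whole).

5/7

Distances from Wes: Ben:1, Dee:1, Frank:2, Pablo:2, Veda:1. Sum = 7.
n = 6, so closeness = 5/7.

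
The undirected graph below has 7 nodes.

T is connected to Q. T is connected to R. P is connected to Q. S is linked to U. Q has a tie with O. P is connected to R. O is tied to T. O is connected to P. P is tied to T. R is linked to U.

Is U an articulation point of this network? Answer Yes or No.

Yes

Removing U leaves {O, P, Q, R, and T} with no path to {S}, so the network splits into 2 components. U is a cut vertex.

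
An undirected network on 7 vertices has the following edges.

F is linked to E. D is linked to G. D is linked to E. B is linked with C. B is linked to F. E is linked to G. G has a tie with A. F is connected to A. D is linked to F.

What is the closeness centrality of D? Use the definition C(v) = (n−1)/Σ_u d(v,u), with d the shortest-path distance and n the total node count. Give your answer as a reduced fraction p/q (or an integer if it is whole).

Distances from D: A:2, B:2, C:3, E:1, F:1, G:1. Sum = 10.
n = 7, so closeness = 6/10 = 3/5.

3/5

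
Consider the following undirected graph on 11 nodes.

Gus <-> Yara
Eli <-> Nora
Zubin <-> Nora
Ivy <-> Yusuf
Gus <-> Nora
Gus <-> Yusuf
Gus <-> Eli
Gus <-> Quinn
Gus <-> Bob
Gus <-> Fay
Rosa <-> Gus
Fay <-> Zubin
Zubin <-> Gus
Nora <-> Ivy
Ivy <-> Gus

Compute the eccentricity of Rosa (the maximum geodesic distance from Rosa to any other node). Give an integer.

2

Distances from Rosa: Bob:2, Eli:2, Fay:2, Gus:1, Ivy:2, Nora:2, Quinn:2, Yara:2, Yusuf:2, Zubin:2.
The largest is 2 (to Nora, Yara, Eli, Fay, Zubin, Yusuf, Quinn, Bob, and Ivy), so the eccentricity of Rosa is 2.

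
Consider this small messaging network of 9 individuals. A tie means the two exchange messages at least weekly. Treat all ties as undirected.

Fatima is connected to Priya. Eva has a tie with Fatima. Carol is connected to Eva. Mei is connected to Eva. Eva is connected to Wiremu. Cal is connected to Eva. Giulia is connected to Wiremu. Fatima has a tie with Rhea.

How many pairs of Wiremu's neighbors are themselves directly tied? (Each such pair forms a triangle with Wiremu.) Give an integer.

0

Wiremu's neighbors are Eva and Giulia, but none of them are tied to each other, so no triangle contains Wiremu.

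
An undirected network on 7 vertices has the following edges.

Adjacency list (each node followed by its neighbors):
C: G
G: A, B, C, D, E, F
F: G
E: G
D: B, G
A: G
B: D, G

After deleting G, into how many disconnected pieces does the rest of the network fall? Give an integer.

Without G, the remaining ties split the others into: {E}; {B, D}; {F}; {A}; {C}.
That's 5 separate components.

5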